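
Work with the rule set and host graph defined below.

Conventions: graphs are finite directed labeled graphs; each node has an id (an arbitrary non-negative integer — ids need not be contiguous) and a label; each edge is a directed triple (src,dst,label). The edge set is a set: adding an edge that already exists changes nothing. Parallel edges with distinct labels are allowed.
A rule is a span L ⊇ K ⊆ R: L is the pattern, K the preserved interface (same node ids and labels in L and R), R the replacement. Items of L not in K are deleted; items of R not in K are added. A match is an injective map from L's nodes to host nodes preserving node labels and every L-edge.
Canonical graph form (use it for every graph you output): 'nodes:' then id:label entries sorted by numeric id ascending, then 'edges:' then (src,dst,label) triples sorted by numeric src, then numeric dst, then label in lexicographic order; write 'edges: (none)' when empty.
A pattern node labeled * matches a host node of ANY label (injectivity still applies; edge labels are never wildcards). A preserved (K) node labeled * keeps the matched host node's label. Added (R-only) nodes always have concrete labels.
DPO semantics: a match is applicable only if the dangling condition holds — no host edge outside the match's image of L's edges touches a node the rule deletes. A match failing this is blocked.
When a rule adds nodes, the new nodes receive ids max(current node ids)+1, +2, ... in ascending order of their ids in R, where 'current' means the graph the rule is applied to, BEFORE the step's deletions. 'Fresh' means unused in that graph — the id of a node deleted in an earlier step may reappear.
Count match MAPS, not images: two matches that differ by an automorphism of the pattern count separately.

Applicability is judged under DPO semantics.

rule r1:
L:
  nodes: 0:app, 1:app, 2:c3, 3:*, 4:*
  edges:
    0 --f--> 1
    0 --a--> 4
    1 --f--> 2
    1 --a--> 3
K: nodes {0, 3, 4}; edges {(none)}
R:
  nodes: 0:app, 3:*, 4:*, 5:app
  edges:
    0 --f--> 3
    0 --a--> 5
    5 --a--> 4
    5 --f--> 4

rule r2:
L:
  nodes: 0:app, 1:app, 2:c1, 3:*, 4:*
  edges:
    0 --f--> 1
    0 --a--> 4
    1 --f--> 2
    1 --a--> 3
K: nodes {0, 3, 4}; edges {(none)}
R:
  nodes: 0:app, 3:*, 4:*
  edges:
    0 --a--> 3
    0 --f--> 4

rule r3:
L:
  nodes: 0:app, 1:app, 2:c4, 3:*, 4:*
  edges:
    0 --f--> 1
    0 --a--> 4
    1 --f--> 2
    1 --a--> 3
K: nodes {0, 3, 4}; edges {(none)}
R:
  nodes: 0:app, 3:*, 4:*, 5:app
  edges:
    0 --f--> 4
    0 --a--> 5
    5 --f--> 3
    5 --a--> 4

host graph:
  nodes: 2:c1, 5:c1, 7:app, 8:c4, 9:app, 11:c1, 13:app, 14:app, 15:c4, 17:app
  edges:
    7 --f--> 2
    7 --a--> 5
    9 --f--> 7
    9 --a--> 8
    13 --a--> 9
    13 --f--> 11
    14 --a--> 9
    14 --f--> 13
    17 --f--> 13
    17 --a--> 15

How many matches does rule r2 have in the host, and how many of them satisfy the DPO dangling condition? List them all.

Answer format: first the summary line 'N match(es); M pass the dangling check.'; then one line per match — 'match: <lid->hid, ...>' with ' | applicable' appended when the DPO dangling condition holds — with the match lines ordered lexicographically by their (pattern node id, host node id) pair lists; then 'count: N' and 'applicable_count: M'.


2 match(es); 1 pass the dangling check.
match: 0->9, 1->7, 2->2, 3->5, 4->8 | applicable
match: 0->17, 1->13, 2->11, 3->9, 4->15
count: 2
applicable_count: 1


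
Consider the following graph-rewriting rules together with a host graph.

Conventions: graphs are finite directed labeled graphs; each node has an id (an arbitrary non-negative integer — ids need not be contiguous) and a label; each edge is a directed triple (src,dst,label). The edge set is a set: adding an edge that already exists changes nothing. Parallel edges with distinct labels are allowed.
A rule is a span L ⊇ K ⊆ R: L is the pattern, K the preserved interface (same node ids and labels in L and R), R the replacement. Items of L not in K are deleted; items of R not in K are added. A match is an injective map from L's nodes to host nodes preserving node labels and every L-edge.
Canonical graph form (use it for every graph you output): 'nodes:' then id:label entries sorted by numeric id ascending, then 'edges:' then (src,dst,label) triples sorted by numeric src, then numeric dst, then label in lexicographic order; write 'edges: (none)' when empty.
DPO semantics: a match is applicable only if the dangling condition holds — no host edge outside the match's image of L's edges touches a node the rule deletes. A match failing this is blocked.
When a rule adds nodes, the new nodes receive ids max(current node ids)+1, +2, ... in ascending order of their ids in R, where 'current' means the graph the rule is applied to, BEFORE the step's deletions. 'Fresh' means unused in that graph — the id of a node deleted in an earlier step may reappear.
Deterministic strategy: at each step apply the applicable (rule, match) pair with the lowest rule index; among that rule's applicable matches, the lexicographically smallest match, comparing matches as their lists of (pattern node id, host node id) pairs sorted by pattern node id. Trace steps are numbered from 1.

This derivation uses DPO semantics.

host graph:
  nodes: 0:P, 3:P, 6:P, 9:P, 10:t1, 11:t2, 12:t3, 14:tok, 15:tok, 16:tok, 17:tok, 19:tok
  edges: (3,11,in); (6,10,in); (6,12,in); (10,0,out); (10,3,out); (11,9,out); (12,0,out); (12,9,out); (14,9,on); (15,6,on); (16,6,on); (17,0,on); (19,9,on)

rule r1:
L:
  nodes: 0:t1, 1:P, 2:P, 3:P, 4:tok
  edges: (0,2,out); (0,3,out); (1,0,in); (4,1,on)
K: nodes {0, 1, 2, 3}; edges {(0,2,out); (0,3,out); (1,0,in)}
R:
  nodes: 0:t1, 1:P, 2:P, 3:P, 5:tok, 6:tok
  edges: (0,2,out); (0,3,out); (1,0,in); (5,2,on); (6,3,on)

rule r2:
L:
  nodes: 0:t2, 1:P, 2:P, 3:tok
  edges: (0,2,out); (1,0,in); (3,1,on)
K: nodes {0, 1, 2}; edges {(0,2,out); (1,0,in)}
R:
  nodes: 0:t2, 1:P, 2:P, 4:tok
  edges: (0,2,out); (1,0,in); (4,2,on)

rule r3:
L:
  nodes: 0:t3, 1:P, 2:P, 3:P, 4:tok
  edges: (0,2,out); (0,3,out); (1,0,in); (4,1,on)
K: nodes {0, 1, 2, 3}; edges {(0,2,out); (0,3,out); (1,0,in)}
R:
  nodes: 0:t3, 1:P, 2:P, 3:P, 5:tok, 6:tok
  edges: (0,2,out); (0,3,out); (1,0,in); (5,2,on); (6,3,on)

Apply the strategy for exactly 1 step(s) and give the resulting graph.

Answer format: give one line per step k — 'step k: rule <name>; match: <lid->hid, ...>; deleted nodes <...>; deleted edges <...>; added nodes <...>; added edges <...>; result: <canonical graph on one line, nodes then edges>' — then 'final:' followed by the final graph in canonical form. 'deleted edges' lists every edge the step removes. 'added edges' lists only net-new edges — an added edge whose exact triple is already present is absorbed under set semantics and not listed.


step 1: rule r1; match: 0->10, 1->6, 2->0, 3->3, 4->15; deleted nodes 15; deleted edges (15,6,on); added nodes 20, 21; added edges (20,0,on); (21,3,on); result: nodes: 0:P, 3:P, 6:P, 9:P, 10:t1, 11:t2, 12:t3, 14:tok, 16:tok, 17:tok, 19:tok, 20:tok, 21:tok edges: (3,11,in); (6,10,in); (6,12,in); (10,0,out); (10,3,out); (11,9,out); (12,0,out); (12,9,out); (14,9,on); (16,6,on); (17,0,on); (19,9,on); (20,0,on); (21,3,on)
final:
nodes: 0:P, 3:P, 6:P, 9:P, 10:t1, 11:t2, 12:t3, 14:tok, 16:tok, 17:tok, 19:tok, 20:tok, 21:tok
edges: (3,11,in); (6,10,in); (6,12,in); (10,0,out); (10,3,out); (11,9,out); (12,0,out); (12,9,out); (14,9,on); (16,6,on); (17,0,on); (19,9,on); (20,0,on); (21,3,on)


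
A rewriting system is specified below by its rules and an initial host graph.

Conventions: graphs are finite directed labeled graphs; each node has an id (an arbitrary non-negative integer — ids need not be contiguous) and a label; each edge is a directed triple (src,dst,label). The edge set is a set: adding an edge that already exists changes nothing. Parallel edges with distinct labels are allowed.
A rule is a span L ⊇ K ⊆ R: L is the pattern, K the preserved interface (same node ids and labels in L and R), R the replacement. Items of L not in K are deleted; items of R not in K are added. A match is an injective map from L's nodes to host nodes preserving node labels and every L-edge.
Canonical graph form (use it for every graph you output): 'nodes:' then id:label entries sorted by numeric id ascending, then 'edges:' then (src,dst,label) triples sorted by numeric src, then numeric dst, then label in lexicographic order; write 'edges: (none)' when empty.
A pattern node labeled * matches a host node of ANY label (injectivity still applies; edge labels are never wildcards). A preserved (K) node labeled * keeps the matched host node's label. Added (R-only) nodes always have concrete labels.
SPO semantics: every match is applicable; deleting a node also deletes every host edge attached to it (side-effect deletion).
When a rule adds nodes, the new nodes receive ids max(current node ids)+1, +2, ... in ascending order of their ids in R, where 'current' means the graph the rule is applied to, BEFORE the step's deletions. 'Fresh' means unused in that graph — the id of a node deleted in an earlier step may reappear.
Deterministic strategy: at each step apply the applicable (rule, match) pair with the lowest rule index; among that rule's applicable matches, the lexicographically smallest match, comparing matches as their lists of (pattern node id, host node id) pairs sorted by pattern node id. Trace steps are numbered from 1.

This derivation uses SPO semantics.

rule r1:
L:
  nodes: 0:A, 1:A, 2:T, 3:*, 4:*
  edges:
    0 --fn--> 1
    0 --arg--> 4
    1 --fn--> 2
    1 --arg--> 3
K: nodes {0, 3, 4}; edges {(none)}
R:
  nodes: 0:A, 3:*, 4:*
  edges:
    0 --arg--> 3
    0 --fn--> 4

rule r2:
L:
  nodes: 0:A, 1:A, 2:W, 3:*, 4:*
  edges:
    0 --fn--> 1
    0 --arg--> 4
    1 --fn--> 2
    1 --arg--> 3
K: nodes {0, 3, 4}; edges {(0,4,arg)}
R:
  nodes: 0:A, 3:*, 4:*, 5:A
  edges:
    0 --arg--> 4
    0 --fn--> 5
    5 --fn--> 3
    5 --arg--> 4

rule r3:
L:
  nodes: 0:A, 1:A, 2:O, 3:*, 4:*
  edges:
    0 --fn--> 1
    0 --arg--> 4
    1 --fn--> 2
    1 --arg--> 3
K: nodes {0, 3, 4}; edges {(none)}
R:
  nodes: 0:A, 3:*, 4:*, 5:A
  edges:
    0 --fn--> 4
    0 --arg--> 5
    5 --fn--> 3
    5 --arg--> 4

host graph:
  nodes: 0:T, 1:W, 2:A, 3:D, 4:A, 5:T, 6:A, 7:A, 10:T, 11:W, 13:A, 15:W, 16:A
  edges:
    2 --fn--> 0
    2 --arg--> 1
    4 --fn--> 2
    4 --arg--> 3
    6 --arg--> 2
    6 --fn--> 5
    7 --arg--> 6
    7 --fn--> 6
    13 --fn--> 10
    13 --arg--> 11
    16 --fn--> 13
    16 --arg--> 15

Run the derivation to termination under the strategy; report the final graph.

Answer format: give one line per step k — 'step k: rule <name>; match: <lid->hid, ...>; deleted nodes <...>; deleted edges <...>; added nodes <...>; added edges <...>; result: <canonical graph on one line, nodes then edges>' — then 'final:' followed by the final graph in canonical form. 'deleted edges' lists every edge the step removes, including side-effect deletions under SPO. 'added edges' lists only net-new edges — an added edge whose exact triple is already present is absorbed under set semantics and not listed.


step 1: rule r1; match: 0->4, 1->2, 2->0, 3->1, 4->3; deleted nodes 0, 2; deleted edges (2,0,fn); (2,1,arg); (4,2,fn); (4,3,arg); (6,2,arg); added nodes (none); added edges (4,1,arg); (4,3,fn); result: nodes: 1:W, 3:D, 4:A, 5:T, 6:A, 7:A, 10:T, 11:W, 13:A, 15:W, 16:A edges: (4,1,arg); (4,3,fn); (6,5,fn); (7,6,arg); (7,6,fn); (13,10,fn); (13,11,arg); (16,13,fn); (16,15,arg)
step 2: rule r1; match: 0->16, 1->13, 2->10, 3->11, 4->15; deleted nodes 10, 13; deleted edges (13,10,fn); (13,11,arg); (16,13,fn); (16,15,arg); added nodes (none); added edges (16,11,arg); (16,15,fn); result: nodes: 1:W, 3:D, 4:A, 5:T, 6:A, 7:A, 11:W, 15:W, 16:A edges: (4,1,arg); (4,3,fn); (6,5,fn); (7,6,arg); (7,6,fn); (16,11,arg); (16,15,fn)
final:
nodes: 1:W, 3:D, 4:A, 5:T, 6:A, 7:A, 11:W, 15:W, 16:A
edges: (4,1,arg); (4,3,fn); (6,5,fn); (7,6,arg); (7,6,fn); (16,11,arg); (16,15,fn)


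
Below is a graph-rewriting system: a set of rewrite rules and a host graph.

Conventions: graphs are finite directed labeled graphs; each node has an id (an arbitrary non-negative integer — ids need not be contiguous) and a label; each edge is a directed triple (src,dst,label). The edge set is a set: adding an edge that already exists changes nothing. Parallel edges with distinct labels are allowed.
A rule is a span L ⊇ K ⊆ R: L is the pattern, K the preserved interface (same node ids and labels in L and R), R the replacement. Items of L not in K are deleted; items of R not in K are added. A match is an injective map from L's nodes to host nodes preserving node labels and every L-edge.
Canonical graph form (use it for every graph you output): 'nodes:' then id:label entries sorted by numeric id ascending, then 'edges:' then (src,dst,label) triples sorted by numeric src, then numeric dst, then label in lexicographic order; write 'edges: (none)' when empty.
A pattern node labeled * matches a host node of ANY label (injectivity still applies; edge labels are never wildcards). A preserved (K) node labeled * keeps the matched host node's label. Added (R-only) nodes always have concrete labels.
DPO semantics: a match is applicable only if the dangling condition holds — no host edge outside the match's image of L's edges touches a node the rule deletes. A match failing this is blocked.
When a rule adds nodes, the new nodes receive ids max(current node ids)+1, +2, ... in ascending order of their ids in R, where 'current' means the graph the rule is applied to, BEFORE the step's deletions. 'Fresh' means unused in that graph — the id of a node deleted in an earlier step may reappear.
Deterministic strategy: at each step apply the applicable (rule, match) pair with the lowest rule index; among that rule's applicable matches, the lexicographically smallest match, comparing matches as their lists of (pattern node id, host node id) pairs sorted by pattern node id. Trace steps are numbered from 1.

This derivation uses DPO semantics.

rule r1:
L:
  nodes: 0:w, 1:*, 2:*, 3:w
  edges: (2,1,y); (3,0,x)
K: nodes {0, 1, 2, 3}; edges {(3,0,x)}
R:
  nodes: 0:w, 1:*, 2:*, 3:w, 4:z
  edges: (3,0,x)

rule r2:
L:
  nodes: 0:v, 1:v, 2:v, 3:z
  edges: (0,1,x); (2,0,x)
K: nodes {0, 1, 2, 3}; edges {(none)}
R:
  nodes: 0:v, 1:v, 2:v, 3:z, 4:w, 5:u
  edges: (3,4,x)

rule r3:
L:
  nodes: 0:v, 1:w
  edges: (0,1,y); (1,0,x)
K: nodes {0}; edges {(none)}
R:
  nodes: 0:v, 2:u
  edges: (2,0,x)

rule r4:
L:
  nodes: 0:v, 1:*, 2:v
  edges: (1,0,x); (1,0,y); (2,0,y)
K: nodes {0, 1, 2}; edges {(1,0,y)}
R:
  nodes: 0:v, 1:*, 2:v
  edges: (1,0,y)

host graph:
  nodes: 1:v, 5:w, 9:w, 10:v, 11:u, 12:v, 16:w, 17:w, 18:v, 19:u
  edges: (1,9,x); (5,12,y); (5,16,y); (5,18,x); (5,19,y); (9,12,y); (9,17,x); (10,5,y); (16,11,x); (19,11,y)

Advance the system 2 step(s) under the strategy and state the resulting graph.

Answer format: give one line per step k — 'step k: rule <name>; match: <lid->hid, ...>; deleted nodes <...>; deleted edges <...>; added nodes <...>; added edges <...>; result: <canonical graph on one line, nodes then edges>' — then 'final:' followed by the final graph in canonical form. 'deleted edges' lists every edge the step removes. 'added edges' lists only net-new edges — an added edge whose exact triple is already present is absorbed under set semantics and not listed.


step 1: rule r1; match: 0->17, 1->5, 2->10, 3->9; deleted nodes (none); deleted edges (10,5,y); added nodes 20; added edges (none); result: nodes: 1:v, 5:w, 9:w, 10:v, 11:u, 12:v, 16:w, 17:w, 18:v, 19:u, 20:z edges: (1,9,x); (5,12,y); (5,16,y); (5,18,x); (5,19,y); (9,12,y); (9,17,x); (16,11,x); (19,11,y)
step 2: rule r1; match: 0->17, 1->11, 2->19, 3->9; deleted nodes (none); deleted edges (19,11,y); added nodes 21; added edges (none); result: nodes: 1:v, 5:w, 9:w, 10:v, 11:u, 12:v, 16:w, 17:w, 18:v, 19:u, 20:z, 21:z edges: (1,9,x); (5,12,y); (5,16,y); (5,18,x); (5,19,y); (9,12,y); (9,17,x); (16,11,x)
final:
nodes: 1:v, 5:w, 9:w, 10:v, 11:u, 12:v, 16:w, 17:w, 18:v, 19:u, 20:z, 21:z
edges: (1,9,x); (5,12,y); (5,16,y); (5,18,x); (5,19,y); (9,12,y); (9,17,x); (16,11,x)


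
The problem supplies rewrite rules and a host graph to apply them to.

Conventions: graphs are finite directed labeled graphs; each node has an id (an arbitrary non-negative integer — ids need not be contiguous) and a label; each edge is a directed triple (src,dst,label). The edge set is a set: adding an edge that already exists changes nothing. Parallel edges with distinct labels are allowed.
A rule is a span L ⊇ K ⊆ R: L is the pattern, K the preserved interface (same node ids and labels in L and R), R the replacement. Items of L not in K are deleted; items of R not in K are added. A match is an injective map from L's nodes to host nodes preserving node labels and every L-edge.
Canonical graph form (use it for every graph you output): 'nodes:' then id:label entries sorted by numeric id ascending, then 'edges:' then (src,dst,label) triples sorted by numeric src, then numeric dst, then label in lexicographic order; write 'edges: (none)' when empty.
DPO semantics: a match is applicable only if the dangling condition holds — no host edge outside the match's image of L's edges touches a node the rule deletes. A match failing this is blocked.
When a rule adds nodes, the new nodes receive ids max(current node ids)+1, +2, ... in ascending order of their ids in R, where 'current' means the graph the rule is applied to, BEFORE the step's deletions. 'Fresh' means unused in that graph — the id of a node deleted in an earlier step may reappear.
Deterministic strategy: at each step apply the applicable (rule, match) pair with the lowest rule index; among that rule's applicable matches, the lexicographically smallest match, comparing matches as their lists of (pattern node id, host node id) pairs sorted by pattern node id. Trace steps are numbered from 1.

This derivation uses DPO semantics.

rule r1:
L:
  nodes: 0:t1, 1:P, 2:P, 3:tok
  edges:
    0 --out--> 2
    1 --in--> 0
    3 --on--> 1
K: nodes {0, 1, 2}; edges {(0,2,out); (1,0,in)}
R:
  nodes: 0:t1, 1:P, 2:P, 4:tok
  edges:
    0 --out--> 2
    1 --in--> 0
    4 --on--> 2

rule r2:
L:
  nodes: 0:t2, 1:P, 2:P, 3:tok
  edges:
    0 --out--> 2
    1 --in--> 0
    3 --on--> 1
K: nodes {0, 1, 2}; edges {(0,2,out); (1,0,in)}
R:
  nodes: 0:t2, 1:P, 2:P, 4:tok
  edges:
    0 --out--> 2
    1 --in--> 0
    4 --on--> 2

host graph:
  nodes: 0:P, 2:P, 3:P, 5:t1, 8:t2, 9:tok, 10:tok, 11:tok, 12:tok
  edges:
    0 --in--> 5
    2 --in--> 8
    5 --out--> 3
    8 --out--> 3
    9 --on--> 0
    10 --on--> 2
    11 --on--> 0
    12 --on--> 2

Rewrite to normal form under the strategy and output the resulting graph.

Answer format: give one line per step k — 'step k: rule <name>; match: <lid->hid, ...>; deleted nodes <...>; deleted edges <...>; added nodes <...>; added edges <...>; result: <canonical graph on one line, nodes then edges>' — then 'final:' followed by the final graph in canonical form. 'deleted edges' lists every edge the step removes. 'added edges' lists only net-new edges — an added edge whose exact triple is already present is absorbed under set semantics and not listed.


step 1: rule r1; match: 0->5, 1->0, 2->3, 3->9; deleted nodes 9; deleted edges (9,0,on); added nodes 13; added edges (13,3,on); result: nodes: 0:P, 2:P, 3:P, 5:t1, 8:t2, 10:tok, 11:tok, 12:tok, 13:tok edges: (0,5,in); (2,8,in); (5,3,out); (8,3,out); (10,2,on); (11,0,on); (12,2,on); (13,3,on)
step 2: rule r1; match: 0->5, 1->0, 2->3, 3->11; deleted nodes 11; deleted edges (11,0,on); added nodes 14; added edges (14,3,on); result: nodes: 0:P, 2:P, 3:P, 5:t1, 8:t2, 10:tok, 12:tok, 13:tok, 14:tok edges: (0,5,in); (2,8,in); (5,3,out); (8,3,out); (10,2,on); (12,2,on); (13,3,on); (14,3,on)
step 3: rule r2; match: 0->8, 1->2, 2->3, 3->10; deleted nodes 10; deleted edges (10,2,on); added nodes 15; added edges (15,3,on); result: nodes: 0:P, 2:P, 3:P, 5:t1, 8:t2, 12:tok, 13:tok, 14:tok, 15:tok edges: (0,5,in); (2,8,in); (5,3,out); (8,3,out); (12,2,on); (13,3,on); (14,3,on); (15,3,on)
step 4: rule r2; match: 0->8, 1->2, 2->3, 3->12; deleted nodes 12; deleted edges (12,2,on); added nodes 16; added edges (16,3,on); result: nodes: 0:P, 2:P, 3:P, 5:t1, 8:t2, 13:tok, 14:tok, 15:tok, 16:tok edges: (0,5,in); (2,8,in); (5,3,out); (8,3,out); (13,3,on); (14,3,on); (15,3,on); (16,3,on)
final:
nodes: 0:P, 2:P, 3:P, 5:t1, 8:t2, 13:tok, 14:tok, 15:tok, 16:tok
edges: (0,5,in); (2,8,in); (5,3,out); (8,3,out); (13,3,on); (14,3,on); (15,3,on); (16,3,on)


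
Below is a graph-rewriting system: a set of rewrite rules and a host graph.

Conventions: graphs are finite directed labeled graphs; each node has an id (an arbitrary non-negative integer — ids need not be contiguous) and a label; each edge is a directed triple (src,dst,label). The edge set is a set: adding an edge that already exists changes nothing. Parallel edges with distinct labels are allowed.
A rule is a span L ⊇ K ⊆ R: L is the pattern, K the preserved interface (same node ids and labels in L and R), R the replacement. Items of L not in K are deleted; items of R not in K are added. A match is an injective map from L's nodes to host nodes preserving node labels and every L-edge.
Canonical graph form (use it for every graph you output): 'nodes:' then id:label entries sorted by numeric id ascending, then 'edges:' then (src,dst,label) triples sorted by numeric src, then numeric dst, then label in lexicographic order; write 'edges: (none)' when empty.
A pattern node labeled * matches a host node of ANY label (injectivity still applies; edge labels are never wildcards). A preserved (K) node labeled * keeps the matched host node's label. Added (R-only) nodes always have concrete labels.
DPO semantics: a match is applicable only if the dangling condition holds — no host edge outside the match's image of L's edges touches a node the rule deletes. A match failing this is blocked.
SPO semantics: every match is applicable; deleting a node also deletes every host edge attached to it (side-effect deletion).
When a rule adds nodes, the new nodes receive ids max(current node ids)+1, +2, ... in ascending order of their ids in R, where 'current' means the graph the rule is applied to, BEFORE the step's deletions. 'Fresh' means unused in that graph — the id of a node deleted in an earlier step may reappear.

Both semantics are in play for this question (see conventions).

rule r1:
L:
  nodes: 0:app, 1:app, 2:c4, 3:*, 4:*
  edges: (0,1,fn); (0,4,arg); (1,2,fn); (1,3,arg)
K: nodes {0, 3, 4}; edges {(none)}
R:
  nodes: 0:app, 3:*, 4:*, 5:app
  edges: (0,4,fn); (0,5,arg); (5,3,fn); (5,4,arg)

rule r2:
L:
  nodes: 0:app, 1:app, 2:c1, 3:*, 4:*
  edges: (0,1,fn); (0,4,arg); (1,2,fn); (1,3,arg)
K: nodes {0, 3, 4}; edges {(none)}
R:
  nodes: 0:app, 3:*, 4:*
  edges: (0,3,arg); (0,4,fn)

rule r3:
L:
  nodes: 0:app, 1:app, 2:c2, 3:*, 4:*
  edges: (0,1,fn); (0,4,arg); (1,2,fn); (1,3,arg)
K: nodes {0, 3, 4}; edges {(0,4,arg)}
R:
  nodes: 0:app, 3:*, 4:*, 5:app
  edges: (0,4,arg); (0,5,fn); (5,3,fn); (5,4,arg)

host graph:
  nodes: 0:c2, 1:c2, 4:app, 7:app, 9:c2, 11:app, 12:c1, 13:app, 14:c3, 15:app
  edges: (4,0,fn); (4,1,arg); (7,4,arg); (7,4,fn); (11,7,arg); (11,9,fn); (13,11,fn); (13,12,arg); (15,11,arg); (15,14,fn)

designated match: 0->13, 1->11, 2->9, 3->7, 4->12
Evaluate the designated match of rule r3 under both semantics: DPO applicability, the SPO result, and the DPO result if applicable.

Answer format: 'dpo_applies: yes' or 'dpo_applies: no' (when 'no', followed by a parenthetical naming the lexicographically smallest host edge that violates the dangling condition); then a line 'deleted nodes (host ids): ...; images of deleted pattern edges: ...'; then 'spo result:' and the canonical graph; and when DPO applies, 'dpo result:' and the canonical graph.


dpo_applies: no
(the rule deletes node 11, which keeps host edge (15,11,arg) outside the match image — the dangling condition fails, DPO blocks; SPO proceeds and side-deletes such edges)
deleted nodes (host ids): 9, 11; images of deleted pattern edges: (11,7,arg); (11,9,fn); (13,11,fn)
spo result:
nodes: 0:c2, 1:c2, 4:app, 7:app, 12:c1, 13:app, 14:c3, 15:app, 16:app
edges: (4,0,fn); (4,1,arg); (7,4,arg); (7,4,fn); (13,12,arg); (13,16,fn); (15,14,fn); (16,7,fn); (16,12,arg)


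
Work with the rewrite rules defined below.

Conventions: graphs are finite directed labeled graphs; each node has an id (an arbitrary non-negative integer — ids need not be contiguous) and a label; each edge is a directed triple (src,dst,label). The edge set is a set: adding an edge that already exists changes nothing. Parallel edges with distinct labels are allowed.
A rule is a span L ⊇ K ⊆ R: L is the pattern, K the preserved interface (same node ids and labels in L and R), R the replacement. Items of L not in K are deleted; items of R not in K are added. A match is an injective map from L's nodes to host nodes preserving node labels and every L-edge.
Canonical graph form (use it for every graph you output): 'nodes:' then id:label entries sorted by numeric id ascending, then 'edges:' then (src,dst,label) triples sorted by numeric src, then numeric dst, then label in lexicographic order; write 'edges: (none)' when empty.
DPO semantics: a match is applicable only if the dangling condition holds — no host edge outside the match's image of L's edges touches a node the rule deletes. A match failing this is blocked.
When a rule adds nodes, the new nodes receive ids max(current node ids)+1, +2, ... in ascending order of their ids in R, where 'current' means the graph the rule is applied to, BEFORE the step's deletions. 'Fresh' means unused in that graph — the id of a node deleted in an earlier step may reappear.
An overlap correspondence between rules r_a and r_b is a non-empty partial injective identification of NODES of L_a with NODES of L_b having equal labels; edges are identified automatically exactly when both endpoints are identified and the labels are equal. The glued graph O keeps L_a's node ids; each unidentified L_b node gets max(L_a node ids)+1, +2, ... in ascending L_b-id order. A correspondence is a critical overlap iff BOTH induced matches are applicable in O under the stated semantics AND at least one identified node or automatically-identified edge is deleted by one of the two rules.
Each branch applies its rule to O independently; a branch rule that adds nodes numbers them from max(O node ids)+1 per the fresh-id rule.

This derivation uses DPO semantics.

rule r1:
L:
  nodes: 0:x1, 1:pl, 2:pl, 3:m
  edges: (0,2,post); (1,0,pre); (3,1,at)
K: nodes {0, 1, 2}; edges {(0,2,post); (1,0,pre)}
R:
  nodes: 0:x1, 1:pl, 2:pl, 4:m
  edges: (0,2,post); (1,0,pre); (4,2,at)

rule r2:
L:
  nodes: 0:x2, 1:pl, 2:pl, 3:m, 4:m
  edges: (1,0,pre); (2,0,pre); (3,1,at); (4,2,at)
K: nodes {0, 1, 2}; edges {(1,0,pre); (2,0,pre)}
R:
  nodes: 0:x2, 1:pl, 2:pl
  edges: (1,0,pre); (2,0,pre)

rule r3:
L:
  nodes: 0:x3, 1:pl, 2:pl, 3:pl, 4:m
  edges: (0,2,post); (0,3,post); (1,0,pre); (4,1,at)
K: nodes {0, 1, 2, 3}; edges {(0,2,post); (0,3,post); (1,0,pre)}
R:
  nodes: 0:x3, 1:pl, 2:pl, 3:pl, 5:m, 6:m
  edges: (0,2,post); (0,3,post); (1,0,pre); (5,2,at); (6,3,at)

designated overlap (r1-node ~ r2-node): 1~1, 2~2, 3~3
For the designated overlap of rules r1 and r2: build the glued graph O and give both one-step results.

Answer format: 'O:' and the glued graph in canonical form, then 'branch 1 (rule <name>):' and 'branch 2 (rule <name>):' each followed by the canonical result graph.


O:
nodes: 0:x1, 1:pl, 2:pl, 3:m, 4:x2, 5:m
edges: (0,2,post); (1,0,pre); (1,4,pre); (2,4,pre); (3,1,at); (5,2,at)
branch 1 (rule r1):
nodes: 0:x1, 1:pl, 2:pl, 4:x2, 5:m, 6:m
edges: (0,2,post); (1,0,pre); (1,4,pre); (2,4,pre); (5,2,at); (6,2,at)
branch 2 (rule r2):
nodes: 0:x1, 1:pl, 2:pl, 4:x2
edges: (0,2,post); (1,0,pre); (1,4,pre); (2,4,pre)


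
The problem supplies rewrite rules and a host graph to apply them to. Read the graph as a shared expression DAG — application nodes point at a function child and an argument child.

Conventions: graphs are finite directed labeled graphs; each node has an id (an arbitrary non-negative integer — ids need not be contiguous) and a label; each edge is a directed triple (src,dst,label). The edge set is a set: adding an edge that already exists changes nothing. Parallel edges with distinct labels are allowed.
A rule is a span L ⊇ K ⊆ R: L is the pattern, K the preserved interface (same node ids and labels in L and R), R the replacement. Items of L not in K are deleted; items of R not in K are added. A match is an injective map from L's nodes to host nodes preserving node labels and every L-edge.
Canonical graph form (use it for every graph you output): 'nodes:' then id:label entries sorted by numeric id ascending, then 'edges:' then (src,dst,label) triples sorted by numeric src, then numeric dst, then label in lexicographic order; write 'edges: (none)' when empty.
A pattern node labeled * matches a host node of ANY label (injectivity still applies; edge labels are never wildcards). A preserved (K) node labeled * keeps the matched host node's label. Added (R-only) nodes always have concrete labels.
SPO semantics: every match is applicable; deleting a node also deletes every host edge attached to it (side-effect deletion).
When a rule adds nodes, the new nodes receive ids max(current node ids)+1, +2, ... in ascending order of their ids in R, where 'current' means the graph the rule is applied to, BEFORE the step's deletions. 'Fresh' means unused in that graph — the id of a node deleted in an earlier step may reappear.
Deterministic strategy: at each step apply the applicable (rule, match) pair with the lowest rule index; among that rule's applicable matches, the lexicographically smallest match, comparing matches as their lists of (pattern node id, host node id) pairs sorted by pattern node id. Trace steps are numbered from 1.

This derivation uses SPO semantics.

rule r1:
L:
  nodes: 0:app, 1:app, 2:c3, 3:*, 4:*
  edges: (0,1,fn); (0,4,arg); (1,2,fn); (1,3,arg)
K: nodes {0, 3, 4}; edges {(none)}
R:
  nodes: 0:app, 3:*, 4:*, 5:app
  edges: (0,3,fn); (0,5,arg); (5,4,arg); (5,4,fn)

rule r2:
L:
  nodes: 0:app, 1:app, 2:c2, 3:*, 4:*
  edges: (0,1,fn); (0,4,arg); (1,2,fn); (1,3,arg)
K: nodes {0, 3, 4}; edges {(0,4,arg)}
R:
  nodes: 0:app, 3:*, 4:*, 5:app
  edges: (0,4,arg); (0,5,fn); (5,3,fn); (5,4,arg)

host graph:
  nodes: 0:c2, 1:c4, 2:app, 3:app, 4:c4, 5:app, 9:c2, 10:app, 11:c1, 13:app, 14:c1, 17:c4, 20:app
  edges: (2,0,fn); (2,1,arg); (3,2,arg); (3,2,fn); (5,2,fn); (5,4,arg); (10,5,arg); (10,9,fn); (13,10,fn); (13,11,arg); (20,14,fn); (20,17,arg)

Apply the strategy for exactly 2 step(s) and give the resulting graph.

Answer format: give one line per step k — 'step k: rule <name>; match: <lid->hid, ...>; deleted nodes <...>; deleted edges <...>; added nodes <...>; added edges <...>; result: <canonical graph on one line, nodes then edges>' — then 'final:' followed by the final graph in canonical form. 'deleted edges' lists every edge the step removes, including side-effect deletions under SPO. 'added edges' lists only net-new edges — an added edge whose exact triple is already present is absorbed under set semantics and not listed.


step 1: rule r2; match: 0->5, 1->2, 2->0, 3->1, 4->4; deleted nodes 0, 2; deleted edges (2,0,fn); (2,1,arg); (3,2,arg); (3,2,fn); (5,2,fn); added nodes 21; added edges (5,21,fn); (21,1,fn); (21,4,arg); result: nodes: 1:c4, 3:app, 4:c4, 5:app, 9:c2, 10:app, 11:c1, 13:app, 14:c1, 17:c4, 20:app, 21:app edges: (5,4,arg); (5,21,fn); (10,5,arg); (10,9,fn); (13,10,fn); (13,11,arg); (20,14,fn); (20,17,arg); (21,1,fn); (21,4,arg)
step 2: rule r2; match: 0->13, 1->10, 2->9, 3->5, 4->11; deleted nodes 9, 10; deleted edges (10,5,arg); (10,9,fn); (13,10,fn); added nodes 22; added edges (13,22,fn); (22,5,fn); (22,11,arg); result: nodes: 1:c4, 3:app, 4:c4, 5:app, 11:c1, 13:app, 14:c1, 17:c4, 20:app, 21:app, 22:app edges: (5,4,arg); (5,21,fn); (13,11,arg); (13,22,fn); (20,14,fn); (20,17,arg); (21,1,fn); (21,4,arg); (22,5,fn); (22,11,arg)
final:
nodes: 1:c4, 3:app, 4:c4, 5:app, 11:c1, 13:app, 14:c1, 17:c4, 20:app, 21:app, 22:app
edges: (5,4,arg); (5,21,fn); (13,11,arg); (13,22,fn); (20,14,fn); (20,17,arg); (21,1,fn); (21,4,arg); (22,5,fn); (22,11,arg)


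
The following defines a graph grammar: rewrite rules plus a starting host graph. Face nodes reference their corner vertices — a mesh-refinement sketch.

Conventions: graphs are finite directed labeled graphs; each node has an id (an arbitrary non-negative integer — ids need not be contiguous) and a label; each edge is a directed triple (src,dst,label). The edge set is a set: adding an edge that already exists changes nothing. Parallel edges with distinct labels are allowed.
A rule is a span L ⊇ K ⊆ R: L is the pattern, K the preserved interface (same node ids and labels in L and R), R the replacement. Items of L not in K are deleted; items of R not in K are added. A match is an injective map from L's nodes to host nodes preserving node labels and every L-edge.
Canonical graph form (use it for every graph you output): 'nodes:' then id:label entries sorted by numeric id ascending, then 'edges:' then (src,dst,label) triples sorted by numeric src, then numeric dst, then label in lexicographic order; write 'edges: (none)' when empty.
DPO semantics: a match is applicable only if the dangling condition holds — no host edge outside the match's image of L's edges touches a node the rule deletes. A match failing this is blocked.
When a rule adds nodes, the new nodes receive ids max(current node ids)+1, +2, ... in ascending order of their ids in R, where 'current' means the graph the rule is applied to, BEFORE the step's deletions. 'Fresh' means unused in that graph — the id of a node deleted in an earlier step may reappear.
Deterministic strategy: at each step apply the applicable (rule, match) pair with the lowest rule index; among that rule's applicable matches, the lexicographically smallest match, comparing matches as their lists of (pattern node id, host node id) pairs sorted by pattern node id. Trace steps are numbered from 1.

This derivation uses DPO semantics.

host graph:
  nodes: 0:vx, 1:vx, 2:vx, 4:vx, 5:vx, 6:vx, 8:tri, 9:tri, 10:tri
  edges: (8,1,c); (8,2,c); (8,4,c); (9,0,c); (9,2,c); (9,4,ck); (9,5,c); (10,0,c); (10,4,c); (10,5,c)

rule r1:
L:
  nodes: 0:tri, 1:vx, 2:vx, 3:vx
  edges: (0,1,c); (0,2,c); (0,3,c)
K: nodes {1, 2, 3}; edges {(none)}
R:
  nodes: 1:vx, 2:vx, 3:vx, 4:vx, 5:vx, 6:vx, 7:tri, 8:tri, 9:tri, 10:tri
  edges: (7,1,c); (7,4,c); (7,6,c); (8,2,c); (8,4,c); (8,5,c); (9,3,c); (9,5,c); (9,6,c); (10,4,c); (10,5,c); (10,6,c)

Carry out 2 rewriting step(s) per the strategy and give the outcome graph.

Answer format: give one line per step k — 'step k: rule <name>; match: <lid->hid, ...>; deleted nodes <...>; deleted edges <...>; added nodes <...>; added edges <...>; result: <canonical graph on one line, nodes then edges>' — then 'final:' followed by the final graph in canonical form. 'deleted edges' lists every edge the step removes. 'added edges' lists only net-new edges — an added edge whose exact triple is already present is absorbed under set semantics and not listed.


step 1: rule r1; match: 0->8, 1->1, 2->2, 3->4; deleted nodes 8; deleted edges (8,1,c); (8,2,c); (8,4,c); added nodes 11, 12, 13, 14, 15, 16, 17; added edges (14,1,c); (14,11,c); (14,13,c); (15,2,c); (15,11,c); (15,12,c); (16,4,c); (16,12,c); (16,13,c); (17,11,c); (17,12,c); (17,13,c); result: nodes: 0:vx, 1:vx, 2:vx, 4:vx, 5:vx, 6:vx, 9:tri, 10:tri, 11:vx, 12:vx, 13:vx, 14:tri, 15:tri, 16:tri, 17:tri edges: (9,0,c); (9,2,c); (9,4,ck); (9,5,c); (10,0,c); (10,4,c); (10,5,c); (14,1,c); (14,11,c); (14,13,c); (15,2,c); (15,11,c); (15,12,c); (16,4,c); (16,12,c); (16,13,c); (17,11,c); (17,12,c); (17,13,c)
step 2: rule r1; match: 0->10, 1->0, 2->4, 3->5; deleted nodes 10; deleted edges (10,0,c); (10,4,c); (10,5,c); added nodes 18, 19, 20, 21, 22, 23, 24; added edges (21,0,c); (21,18,c); (21,20,c); (22,4,c); (22,18,c); (22,19,c); (23,5,c); (23,19,c); (23,20,c); (24,18,c); (24,19,c); (24,20,c); result: nodes: 0:vx, 1:vx, 2:vx, 4:vx, 5:vx, 6:vx, 9:tri, 11:vx, 12:vx, 13:vx, 14:tri, 15:tri, 16:tri, 17:tri, 18:vx, 19:vx, 20:vx, 21:tri, 22:tri, 23:tri, 24:tri edges: (9,0,c); (9,2,c); (9,4,ck); (9,5,c); (14,1,c); (14,11,c); (14,13,c); (15,2,c); (15,11,c); (15,12,c); (16,4,c); (16,12,c); (16,13,c); (17,11,c); (17,12,c); (17,13,c); (21,0,c); (21,18,c); (21,20,c); (22,4,c); (22,18,c); (22,19,c); (23,5,c); (23,19,c); (23,20,c); (24,18,c); (24,19,c); (24,20,c)
final:
nodes: 0:vx, 1:vx, 2:vx, 4:vx, 5:vx, 6:vx, 9:tri, 11:vx, 12:vx, 13:vx, 14:tri, 15:tri, 16:tri, 17:tri, 18:vx, 19:vx, 20:vx, 21:tri, 22:tri, 23:tri, 24:tri
edges: (9,0,c); (9,2,c); (9,4,ck); (9,5,c); (14,1,c); (14,11,c); (14,13,c); (15,2,c); (15,11,c); (15,12,c); (16,4,c); (16,12,c); (16,13,c); (17,11,c); (17,12,c); (17,13,c); (21,0,c); (21,18,c); (21,20,c); (22,4,c); (22,18,c); (22,19,c); (23,5,c); (23,19,c); (23,20,c); (24,18,c); (24,19,c); (24,20,c)


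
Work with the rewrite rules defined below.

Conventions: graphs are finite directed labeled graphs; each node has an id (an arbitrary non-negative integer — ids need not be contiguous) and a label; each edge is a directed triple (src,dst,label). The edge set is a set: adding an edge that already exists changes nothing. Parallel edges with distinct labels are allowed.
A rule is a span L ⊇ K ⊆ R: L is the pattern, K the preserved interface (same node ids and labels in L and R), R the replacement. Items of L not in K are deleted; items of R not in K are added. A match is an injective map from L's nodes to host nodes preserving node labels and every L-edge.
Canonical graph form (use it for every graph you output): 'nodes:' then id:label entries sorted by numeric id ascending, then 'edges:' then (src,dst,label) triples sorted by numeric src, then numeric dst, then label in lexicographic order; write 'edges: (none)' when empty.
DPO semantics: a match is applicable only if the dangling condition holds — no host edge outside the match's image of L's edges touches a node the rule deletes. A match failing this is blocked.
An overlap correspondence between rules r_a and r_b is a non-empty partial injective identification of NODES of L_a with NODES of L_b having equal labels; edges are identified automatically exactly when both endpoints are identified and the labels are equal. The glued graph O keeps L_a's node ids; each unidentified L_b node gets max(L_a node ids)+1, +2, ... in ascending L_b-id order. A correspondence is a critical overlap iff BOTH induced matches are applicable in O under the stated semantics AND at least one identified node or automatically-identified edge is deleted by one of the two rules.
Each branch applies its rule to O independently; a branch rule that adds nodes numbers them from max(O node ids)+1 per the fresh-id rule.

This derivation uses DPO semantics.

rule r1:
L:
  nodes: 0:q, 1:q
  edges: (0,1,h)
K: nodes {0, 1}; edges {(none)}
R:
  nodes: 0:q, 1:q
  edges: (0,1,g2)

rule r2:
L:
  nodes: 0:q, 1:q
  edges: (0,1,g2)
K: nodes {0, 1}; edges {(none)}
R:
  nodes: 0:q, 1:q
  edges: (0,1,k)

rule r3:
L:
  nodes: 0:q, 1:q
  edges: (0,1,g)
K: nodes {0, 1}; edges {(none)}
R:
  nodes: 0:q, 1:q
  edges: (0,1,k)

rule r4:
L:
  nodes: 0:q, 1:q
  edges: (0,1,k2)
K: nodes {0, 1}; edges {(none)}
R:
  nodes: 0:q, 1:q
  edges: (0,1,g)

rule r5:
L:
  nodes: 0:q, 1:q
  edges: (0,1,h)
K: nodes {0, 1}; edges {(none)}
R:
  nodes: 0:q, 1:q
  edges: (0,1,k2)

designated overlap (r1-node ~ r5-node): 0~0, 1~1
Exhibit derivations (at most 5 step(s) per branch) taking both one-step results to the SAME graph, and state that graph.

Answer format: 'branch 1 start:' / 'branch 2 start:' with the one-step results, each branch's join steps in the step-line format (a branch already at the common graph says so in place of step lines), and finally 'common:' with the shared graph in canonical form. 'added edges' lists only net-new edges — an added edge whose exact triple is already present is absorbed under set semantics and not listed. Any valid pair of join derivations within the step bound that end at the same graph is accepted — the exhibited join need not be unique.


branch 1 start:
nodes: 0:q, 1:q
edges: (0,1,g2)
branch 2 start:
nodes: 0:q, 1:q
edges: (0,1,k2)
branch 1 step 1: rule r2; match: 0->0, 1->1; deleted nodes (none); deleted edges (0,1,g2); added nodes (none); added edges (0,1,k); result: nodes: 0:q, 1:q edges: (0,1,k)
branch 2 step 1: rule r4; match: 0->0, 1->1; deleted nodes (none); deleted edges (0,1,k2); added nodes (none); added edges (0,1,g); result: nodes: 0:q, 1:q edges: (0,1,g)
branch 2 step 2: rule r3; match: 0->0, 1->1; deleted nodes (none); deleted edges (0,1,g); added nodes (none); added edges (0,1,k); result: nodes: 0:q, 1:q edges: (0,1,k)
common:
nodes: 0:q, 1:q
edges: (0,1,k)
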